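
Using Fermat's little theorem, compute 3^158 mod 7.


Fermat's little theorem: if p is prime and gcd(a,p)=1, then a^(p-1) ≡ 1 (mod p)
p = 7 is prime, gcd(3,7) = 1
Reduce exponent: 158 mod 6 = 2
So 3^158 ≡ 3^2 (mod 7)
3^2 mod 7 = 2

3^158 ≡ 2 (mod 7)


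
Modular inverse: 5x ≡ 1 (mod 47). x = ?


Use the extended Euclidean algorithm to write 1 = 5·s + 47·t; then s mod 47 is the inverse.
Euclidean algorithm:
  5 = 0·47 + 5
  47 = 9·5 + 2
  5 = 2·2 + 1
  2 = 2·1 + 0
gcd(5,47) = 1
Back-substitution gives: 5·(19) + 47·(-2) = 1
So 5⁻¹ ≡ 19 ≡ 19 (mod 47)
Check: 5 × 19 = 95 ≡ 1 (mod 47) ✓

5⁻¹ ≡ 19 (mod 47)


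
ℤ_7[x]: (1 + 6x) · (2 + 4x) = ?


Expand and collect like terms; reduce coefficients mod 7:
x^0: 1·2 = 2 ≡ 2 (mod 7)
x^1: 1·4 + 6·2 = 16 ≡ 2 (mod 7)
x^2: 6·4 = 24 ≡ 3 (mod 7)
Result: 2 + 2x + 3x^2

f · g = 2 + 2x + 3x^2


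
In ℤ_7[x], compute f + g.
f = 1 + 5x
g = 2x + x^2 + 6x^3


Add coefficients mod 7:
x^0: 1 + 0 = 1 (mod 7)
x^1: 5 + 2 = 0 (mod 7)
x^2: 0 + 1 = 1 (mod 7)
x^3: 0 + 6 = 6 (mod 7)
Result: 1 + x^2 + 6x^3

f + g = 1 + x^2 + 6x^3


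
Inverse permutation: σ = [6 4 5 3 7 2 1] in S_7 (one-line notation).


To find σ⁻¹, swap domain and range:
σ(1) = 6 → σ⁻¹(6) = 1
σ(2) = 4 → σ⁻¹(4) = 2
σ(3) = 5 → σ⁻¹(5) = 3
σ(4) = 3 → σ⁻¹(3) = 4
σ(5) = 7 → σ⁻¹(7) = 5
σ(6) = 2 → σ⁻¹(2) = 6
σ(7) = 1 → σ⁻¹(1) = 7

σ⁻¹ = [7 6 4 2 3 1 5]


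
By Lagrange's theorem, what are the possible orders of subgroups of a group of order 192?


Lagrange's theorem: |H| divides |G|
|G| = 192
Divisors of 192: 1, 2, 3, 4, 6, 8, 12, 16, 24, 32, 48, 64, 96, 192

Possible subgroup orders: {1, 2, 3, 4, 6, 8, 12, 16, 24, 32, 48, 64, 96, 192}


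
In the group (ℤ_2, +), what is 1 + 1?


Operation: addition mod 2
1 + 1 = (a + b) mod 2 with a = 1, b = 1

1 + 1 = 0


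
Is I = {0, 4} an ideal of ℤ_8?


Check ideal conditions for I = {0, 4} in ℤ_8:
(1) I is an additive subgroup? Yes
(2) For r ∈ ℤ_8 and a ∈ I: r·a ∈ I? Yes

Yes, I is an ideal of ℤ_8


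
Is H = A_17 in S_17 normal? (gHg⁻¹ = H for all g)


H = A_17 in S_17
A_17 has index 2 in S_17, and every subgroup of index 2 is normal

Yes, normal subgroup


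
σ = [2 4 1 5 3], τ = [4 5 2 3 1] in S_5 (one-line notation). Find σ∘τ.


σ∘τ: apply τ first, then σ
1 →τ 4 →σ 5
2 →τ 5 →σ 3
3 →τ 2 →σ 4
4 →τ 3 →σ 1
5 →τ 1 →σ 2

σ∘τ = [5 3 4 1 2]


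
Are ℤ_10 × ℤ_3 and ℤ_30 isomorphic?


Comparing ℤ_10 × ℤ_3 and ℤ_30:
gcd(10,3) = 1, so ℤ_10 × ℤ_3 ≅ ℤ_30 (CRT)

Yes, ℤ_10 × ℤ_3 ≅ ℤ_30


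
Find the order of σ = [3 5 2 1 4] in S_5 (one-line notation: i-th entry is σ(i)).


Cycle decomposition: (1 3 2 5 4)
Cycle lengths: 5
Order = lcm(5) = 5

ord(σ) = 5


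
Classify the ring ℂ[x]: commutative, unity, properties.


Polynomial ring over ℂ (an integral domain) is a commutative integral domain with unity 1
Commutative: Yes
Integral domain: Yes
Has unity: Yes

ℂ[x]: Commutative=Yes, Unity=Yes


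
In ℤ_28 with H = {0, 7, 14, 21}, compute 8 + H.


8 + H = {8 + h (mod 28) : h ∈ H}
8+0=8, 8+7=15, 8+14=22, 8+21=1
8 + H = {1, 8, 15, 22} = 1 + H

8 + H = {1, 8, 15, 22}


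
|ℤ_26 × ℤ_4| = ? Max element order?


|ℤ_26 × ℤ_4| = 26 × 4 = 104
Max element order = lcm(26,4) = 52
Cyclic? No (gcd=2)

|ℤ_26×ℤ_4| = 104, max element order = 52


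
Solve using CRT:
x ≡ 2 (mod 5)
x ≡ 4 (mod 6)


m₁ = 5, m₂ = 6, gcd = 1, so CRT applies. M = m₁·m₂ = 30
Let M₁ = M/m₁ = 6, M₂ = M/m₂ = 5
Find y₁ ≡ M₁⁻¹ (mod m₁): 6⁻¹ ≡ 1 (mod 5)
Find y₂ ≡ M₂⁻¹ (mod m₂): 5⁻¹ ≡ 5 (mod 6)
x = a₁·M₁·y₁ + a₂·M₂·y₂ = 2·6·1 + 4·5·5 = 112
Reduce mod 30: x ≡ 22
Check: 22 mod 5 = 2 ✓, 22 mod 6 = 4 ✓

x ≡ 22 (mod 30)


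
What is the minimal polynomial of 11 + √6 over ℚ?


Let α = 11 + √6. Then α - 11 = √6, so (α - 11)² = 6, giving α² - 22α + 115 = 0. Degree 2 and α ∉ ℚ, so this is the minimal polynomial.

Minimal polynomial: x² - 22x + 115


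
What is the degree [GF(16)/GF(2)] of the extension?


GF(16) = GF(2^4), so the extension degree is 4

[GF(16)/GF(2)] = 4


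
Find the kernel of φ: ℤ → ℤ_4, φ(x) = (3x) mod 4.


Kernel = preimage of identity
ker(φ) = {x ∈ ℤ : 3x ≡ 0 (mod 4)}. gcd(3,4) = 1, so 3x ≡ 0 (mod 4) ⟺ x ≡ 0 (mod 4/1 = 4). Hence ker(φ) = 4ℤ

ker(φ) = 4ℤ


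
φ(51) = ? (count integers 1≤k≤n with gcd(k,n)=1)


Factor n: 51 = 3 × 17
φ(n) = n · ∏(1 - 1/p) over distinct primes p | n
φ(51) = 51 · (1 - 1/3) · (1 - 1/17) = 32

φ(51) = 32


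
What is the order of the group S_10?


|S_n| = n! (number of permutations of n symbols)
|S_10| = 10! = 3628800

|S_10| = 3628800


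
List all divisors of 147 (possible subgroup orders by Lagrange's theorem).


Lagrange's theorem: |H| divides |G|
|G| = 147
Divisors of 147: 1, 3, 7, 21, 49, 147

Possible subgroup orders: {1, 3, 7, 21, 49, 147}


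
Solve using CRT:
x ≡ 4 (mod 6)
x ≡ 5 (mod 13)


m₁ = 6, m₂ = 13, gcd = 1, so CRT applies. M = m₁·m₂ = 78
Let M₁ = M/m₁ = 13, M₂ = M/m₂ = 6
Find y₁ ≡ M₁⁻¹ (mod m₁): 13⁻¹ ≡ 1 (mod 6)
Find y₂ ≡ M₂⁻¹ (mod m₂): 6⁻¹ ≡ 11 (mod 13)
x = a₁·M₁·y₁ + a₂·M₂·y₂ = 4·13·1 + 5·6·11 = 382
Reduce mod 78: x ≡ 70
Check: 70 mod 6 = 4 ✓, 70 mod 13 = 5 ✓

x ≡ 70 (mod 78)


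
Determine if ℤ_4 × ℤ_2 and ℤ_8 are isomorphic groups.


Comparing ℤ_4 × ℤ_2 and ℤ_8:
gcd(4,2) = 2 ≠ 1. Max element order in ℤ_4×ℤ_2 is lcm(4,2) = 4 < 8, so it has no element of order 8

No, ℤ_4 × ℤ_2 ≇ ℤ_8


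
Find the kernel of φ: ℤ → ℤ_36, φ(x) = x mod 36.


Kernel = preimage of identity
ker(φ) = {x ∈ ℤ : x ≡ 0 (mod 36)} = 36ℤ = {0, ±36, ±72, ...}

ker(φ) = 36ℤ


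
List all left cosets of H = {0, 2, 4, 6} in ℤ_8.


H = {0, 2, 4, 6}, |H| = 4
Number of cosets = |G|/|H| = 8/4 = 2
0 + H = {0, 2, 4, 6}
1 + H = {1, 3, 5, 7}

Cosets: 0+H={0,2,4,6}; 1+H={1,3,5,7}


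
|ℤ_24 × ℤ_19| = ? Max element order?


|ℤ_24 × ℤ_19| = 24 × 19 = 456
Max element order = lcm(24,19) = 456
Cyclic? Yes (gcd=1)

|ℤ_24×ℤ_19| = 456, max element order = 456


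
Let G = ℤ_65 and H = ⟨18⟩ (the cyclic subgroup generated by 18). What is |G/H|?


|⟨18⟩| = n / gcd(18, 65) = 65 / 1 = 65
H is normal (ℤ_65 is abelian).
|G/H| = |G| / |H| = 65 / 65 = 1

|G/H| = 1


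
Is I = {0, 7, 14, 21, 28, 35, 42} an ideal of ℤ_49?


Check ideal conditions for I = {0, 7, 14, 21, 28, 35, 42} in ℤ_49:
(1) I is an additive subgroup? Yes
(2) For r ∈ ℤ_49 and a ∈ I: r·a ∈ I? Yes

Yes, I is an ideal of ℤ_49


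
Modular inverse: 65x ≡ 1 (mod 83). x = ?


Use the extended Euclidean algorithm to write 1 = 65·s + 83·t; then s mod 83 is the inverse.
Euclidean algorithm:
  65 = 0·83 + 65
  83 = 1·65 + 18
  65 = 3·18 + 11
  18 = 1·11 + 7
  11 = 1·7 + 4
  7 = 1·4 + 3
  4 = 1·3 + 1
  3 = 3·1 + 0
gcd(65,83) = 1
Back-substitution gives: 65·(23) + 83·(-18) = 1
So 65⁻¹ ≡ 23 ≡ 23 (mod 83)
Check: 65 × 23 = 1495 ≡ 1 (mod 83) ✓

65⁻¹ ≡ 23 (mod 83)


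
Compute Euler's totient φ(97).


Factor n: 97 = 97
φ(n) = n · ∏(1 - 1/p) over distinct primes p | n
φ(97) = 97 · (1 - 1/97) = 96

φ(97) = 96


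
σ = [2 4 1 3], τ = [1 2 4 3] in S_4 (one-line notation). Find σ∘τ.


σ∘τ: apply τ first, then σ
1 →τ 1 →σ 2
2 →τ 2 →σ 4
3 →τ 4 →σ 3
4 →τ 3 →σ 1

σ∘τ = [2 4 3 1]


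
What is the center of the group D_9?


Z(G) = {g ∈ G | gx = xg for all x ∈ G}
For odd n, Z(D_n) = {e}: no nontrivial rotation commutes with all reflections

Z(D_9) = {e}


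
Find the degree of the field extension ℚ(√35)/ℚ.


√35 has minimal polynomial x² - 35 (irreducible over ℚ since 35 is squarefree)

[ℚ(√35)/ℚ] = 2


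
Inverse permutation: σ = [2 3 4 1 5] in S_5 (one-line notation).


To find σ⁻¹, swap domain and range:
σ(1) = 2 → σ⁻¹(2) = 1
σ(2) = 3 → σ⁻¹(3) = 2
σ(3) = 4 → σ⁻¹(4) = 3
σ(4) = 1 → σ⁻¹(1) = 4
σ(5) = 5 → σ⁻¹(5) = 5

σ⁻¹ = [4 1 2 3 5]


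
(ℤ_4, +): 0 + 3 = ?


Operation: addition mod 4
0 + 3 = (a + b) mod 4 with a = 0, b = 3

0 + 3 = 3


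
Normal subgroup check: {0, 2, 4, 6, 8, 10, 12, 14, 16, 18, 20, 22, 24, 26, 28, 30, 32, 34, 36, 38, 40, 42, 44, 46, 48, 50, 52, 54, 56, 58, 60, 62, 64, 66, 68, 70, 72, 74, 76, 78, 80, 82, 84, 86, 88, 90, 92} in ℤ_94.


H = {0, 2, 4, 6, 8, 10, 12, 14, 16, 18, 20, 22, 24, 26, 28, 30, 32, 34, 36, 38, 40, 42, 44, 46, 48, 50, 52, 54, 56, 58, 60, 62, 64, 66, 68, 70, 72, 74, 76, 78, 80, 82, 84, 86, 88, 90, 92} in ℤ_94
ℤ_94 is abelian; every subgroup of an abelian group is normal

Yes, normal subgroup


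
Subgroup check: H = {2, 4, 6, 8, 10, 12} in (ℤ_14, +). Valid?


Subgroup test for H = {2, 4, 6, 8, 10, 12} in (ℤ_14, +):
(1) 0 ∈ H? No
(2) Closure: for all a,b ∈ H, (a+b) mod 14 ∈ H? No  [counterexample: 2 + 12 = 0 ∉ H]
(3) Inverses: for all a ∈ H, -a mod 14 ∈ H? Yes

No, H is not a subgroup of ℤ_14


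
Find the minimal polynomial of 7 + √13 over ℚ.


Let α = 7 + √13. Then α - 7 = √13, so (α - 7)² = 13, giving α² - 14α + 36 = 0. Degree 2 and α ∉ ℚ, so this is the minimal polynomial.

Minimal polynomial: x² - 14x + 36


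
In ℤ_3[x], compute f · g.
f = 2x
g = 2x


Expand and collect like terms; reduce coefficients mod 3:
x^0: 0·0 = 0 ≡ 0 (mod 3)
x^1: 0·2 + 2·0 = 0 ≡ 0 (mod 3)
x^2: 2·2 = 4 ≡ 1 (mod 3)
Result: x^2

f · g = x^2


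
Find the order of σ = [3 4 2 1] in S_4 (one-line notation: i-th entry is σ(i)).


Cycle decomposition: (1 3 2 4)
Cycle lengths: 4
Order = lcm(4) = 4

ord(σ) = 4


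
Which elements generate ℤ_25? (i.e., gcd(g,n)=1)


g generates ℤ_n iff gcd(g,n) = 1
Prime factors of 25: 5
Generators are g ∈ {1,...,24} not divisible by any of these primes.
Generators: {1, 2, 3, 4, 6, 7, 8, 9, 11, 12, 13, 14, 16, 17, 18, 19, 21, 22, 23, 24}
Number of generators = φ(25) = 20

Generators of ℤ_25 = {1, 2, 3, 4, 6, 7, 8, 9, 11, 12, 13, 14, 16, 17, 18, 19, 21, 22, 23, 24}


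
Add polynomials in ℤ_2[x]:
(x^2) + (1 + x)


Add coefficients mod 2:
x^0: 0 + 1 = 1 (mod 2)
x^1: 0 + 1 = 1 (mod 2)
x^2: 1 + 0 = 1 (mod 2)
Result: 1 + x + x^2

f + g = 1 + x + x^2


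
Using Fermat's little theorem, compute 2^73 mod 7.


Fermat's little theorem: if p is prime and gcd(a,p)=1, then a^(p-1) ≡ 1 (mod p)
p = 7 is prime, gcd(2,7) = 1
Reduce exponent: 73 mod 6 = 1
So 2^73 ≡ 2^1 (mod 7)
2^1 mod 7 = 2

2^73 ≡ 2 (mod 7)


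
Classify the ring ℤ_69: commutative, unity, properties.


ℤ_69 is a commutative ring with unity 1; 69 = 3×23 is composite, so 3·23 ≡ 0 gives zero divisors (not an integral domain)
Commutative: Yes
Integral domain: No
Has unity: Yes

ℤ_69: Commutative=Yes, Unity=Yes


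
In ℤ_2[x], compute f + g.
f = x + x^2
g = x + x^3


Add coefficients mod 2:
x^0: 0 + 0 = 0 (mod 2)
x^1: 1 + 1 = 0 (mod 2)
x^2: 1 + 0 = 1 (mod 2)
x^3: 0 + 1 = 1 (mod 2)
Result: x^2 + x^3

f + g = x^2 + x^3


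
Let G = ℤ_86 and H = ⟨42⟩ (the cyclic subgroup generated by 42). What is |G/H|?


|⟨42⟩| = n / gcd(42, 86) = 86 / 2 = 43
H is normal (ℤ_86 is abelian).
|G/H| = |G| / |H| = 86 / 43 = 2

|G/H| = 2


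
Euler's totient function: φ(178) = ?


Factor n: 178 = 2 × 89
φ(n) = n · ∏(1 - 1/p) over distinct primes p | n
φ(178) = 178 · (1 - 1/2) · (1 - 1/89) = 88

φ(178) = 88


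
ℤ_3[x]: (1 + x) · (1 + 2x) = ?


Expand and collect like terms; reduce coefficients mod 3:
x^0: 1·1 = 1 ≡ 1 (mod 3)
x^1: 1·2 + 1·1 = 3 ≡ 0 (mod 3)
x^2: 1·2 = 2 ≡ 2 (mod 3)
Result: 1 + 2x^2

f · g = 1 + 2x^2


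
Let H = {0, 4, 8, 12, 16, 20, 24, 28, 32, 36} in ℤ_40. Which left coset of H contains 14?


14 + H = {14 + h (mod 40) : h ∈ H}
14+0=14, 14+4=18, 14+8=22, 14+12=26, 14+16=30, 14+20=34, 14+24=38, 14+28=2, 14+32=6, 14+36=10
14 + H = {2, 6, 10, 14, 18, 22, 26, 30, 34, 38} = 2 + H

14 + H = {2, 6, 10, 14, 18, 22, 26, 30, 34, 38}


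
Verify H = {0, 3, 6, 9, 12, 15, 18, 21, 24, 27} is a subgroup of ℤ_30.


Subgroup test for H = {0, 3, 6, 9, 12, 15, 18, 21, 24, 27} in (ℤ_30, +):
(1) 0 ∈ H? Yes
(2) Closure: for all a,b ∈ H, (a+b) mod 30 ∈ H? Yes
(3) Inverses: for all a ∈ H, -a mod 30 ∈ H? Yes

Yes, H is a subgroup of ℤ_30


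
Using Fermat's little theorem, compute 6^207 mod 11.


Fermat's little theorem: if p is prime and gcd(a,p)=1, then a^(p-1) ≡ 1 (mod p)
p = 11 is prime, gcd(6,11) = 1
Reduce exponent: 207 mod 10 = 7
So 6^207 ≡ 6^7 (mod 11)
6^7 mod 11 = 8

6^207 ≡ 8 (mod 11)


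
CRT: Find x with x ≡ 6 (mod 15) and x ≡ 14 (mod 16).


m₁ = 15, m₂ = 16, gcd = 1, so CRT applies. M = m₁·m₂ = 240
Let M₁ = M/m₁ = 16, M₂ = M/m₂ = 15
Find y₁ ≡ M₁⁻¹ (mod m₁): 16⁻¹ ≡ 1 (mod 15)
Find y₂ ≡ M₂⁻¹ (mod m₂): 15⁻¹ ≡ 15 (mod 16)
x = a₁·M₁·y₁ + a₂·M₂·y₂ = 6·16·1 + 14·15·15 = 3246
Reduce mod 240: x ≡ 126
Check: 126 mod 15 = 6 ✓, 126 mod 16 = 14 ✓

x ≡ 126 (mod 240)


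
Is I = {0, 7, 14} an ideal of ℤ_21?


Check ideal conditions for I = {0, 7, 14} in ℤ_21:
(1) I is an additive subgroup? Yes
(2) For r ∈ ℤ_21 and a ∈ I: r·a ∈ I? Yes

Yes, I is an ideal of ℤ_21


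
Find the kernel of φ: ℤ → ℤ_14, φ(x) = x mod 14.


Kernel = preimage of identity
ker(φ) = {x ∈ ℤ : x ≡ 0 (mod 14)} = 14ℤ = {0, ±14, ±28, ...}

ker(φ) = 14ℤ


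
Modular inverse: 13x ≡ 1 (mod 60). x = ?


Use the extended Euclidean algorithm to write 1 = 13·s + 60·t; then s mod 60 is the inverse.
Euclidean algorithm:
  13 = 0·60 + 13
  60 = 4·13 + 8
  13 = 1·8 + 5
  8 = 1·5 + 3
  5 = 1·3 + 2
  3 = 1·2 + 1
  2 = 2·1 + 0
gcd(13,60) = 1
Back-substitution gives: 13·(-23) + 60·(5) = 1
So 13⁻¹ ≡ -23 ≡ 37 (mod 60)
Check: 13 × 37 = 481 ≡ 1 (mod 60) ✓

13⁻¹ ≡ 37 (mod 60)


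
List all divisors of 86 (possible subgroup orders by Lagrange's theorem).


Lagrange's theorem: |H| divides |G|
|G| = 86
Divisors of 86: 1, 2, 43, 86

Possible subgroup orders: {1, 2, 43, 86}


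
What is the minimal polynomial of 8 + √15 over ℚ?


Let α = 8 + √15. Then α - 8 = √15, so (α - 8)² = 15, giving α² - 16α + 49 = 0. Degree 2 and α ∉ ℚ, so this is the minimal polynomial.

Minimal polynomial: x² - 16x + 49


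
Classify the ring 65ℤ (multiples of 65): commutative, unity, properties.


65ℤ is a commutative ring under +,× but has no multiplicative identity (1 ∉ 65ℤ); it has no zero divisors, but without unity it is not an integral domain
Commutative: Yes
Integral domain: No
Has unity: No

65ℤ (multiples of 65): Commutative=Yes, Unity=No


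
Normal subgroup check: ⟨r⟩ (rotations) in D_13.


H = ⟨r⟩ (rotations) in D_13
The rotation subgroup ⟨r⟩ has index 2 in D_13, so it is normal

Yes, normal subgroup


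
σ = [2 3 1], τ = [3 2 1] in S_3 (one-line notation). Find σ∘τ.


σ∘τ: apply τ first, then σ
1 →τ 3 →σ 1
2 →τ 2 →σ 3
3 →τ 1 →σ 2

σ∘τ = [1 3 2]


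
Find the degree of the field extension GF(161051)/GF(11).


GF(161051) = GF(11^5), so the extension degree is 5

[GF(161051)/GF(11)] = 5


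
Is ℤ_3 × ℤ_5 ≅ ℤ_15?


Comparing ℤ_3 × ℤ_5 and ℤ_15:
gcd(3,5) = 1, so ℤ_3 × ℤ_5 ≅ ℤ_15 (CRT)

Yes, ℤ_3 × ℤ_5 ≅ ℤ_15


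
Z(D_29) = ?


Z(G) = {g ∈ G | gx = xg for all x ∈ G}
For odd n, Z(D_n) = {e}: no nontrivial rotation commutes with all reflections

Z(D_29) = {e}


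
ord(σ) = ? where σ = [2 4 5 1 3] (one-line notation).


Cycle decomposition: (1 2 4) (3 5)
Cycle lengths: 3, 2
Order = lcm(3, 2) = 6

ord(σ) = 6


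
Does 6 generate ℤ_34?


g generates ℤ_n iff gcd(g, n) = 1
gcd(6, 34) = 2
Since gcd = 2 ≠ 1, ⟨6⟩ has order 17 < 34, so 6 is not a generator.

No, 6 does not generate ℤ_34


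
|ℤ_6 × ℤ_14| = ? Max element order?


|ℤ_6 × ℤ_14| = 6 × 14 = 84
Max element order = lcm(6,14) = 42
Cyclic? No (gcd=2)

|ℤ_6×ℤ_14| = 84, max element order = 42


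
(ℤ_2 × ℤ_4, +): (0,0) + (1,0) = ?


Operation: componentwise addition mod (2, 4)
(0,0) + (1,0) = ((a₁+b₁) mod 2, (a₂+b₂) mod 4) with a = (0,0), b = (1,0)

(0,0) + (1,0) = (1,0)


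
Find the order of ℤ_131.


ℤ_n has n elements.

|ℤ_131| = 131


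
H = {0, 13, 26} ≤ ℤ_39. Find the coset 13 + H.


13 + H = {13 + h (mod 39) : h ∈ H}
13+0=13, 13+13=26, 13+26=0
13 + H = {0, 13, 26} = 0 + H

13 + H = {0, 13, 26}


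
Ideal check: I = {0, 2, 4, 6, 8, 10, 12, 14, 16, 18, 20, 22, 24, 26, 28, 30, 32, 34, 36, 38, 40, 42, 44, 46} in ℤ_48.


Check ideal conditions for I = {0, 2, 4, 6, 8, 10, 12, 14, 16, 18, 20, 22, 24, 26, 28, 30, 32, 34, 36, 38, 40, 42, 44, 46} in ℤ_48:
(1) I is an additive subgroup? Yes
(2) For r ∈ ℤ_48 and a ∈ I: r·a ∈ I? Yes

Yes, I is an ideal of ℤ_48


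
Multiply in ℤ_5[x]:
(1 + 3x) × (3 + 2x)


Expand and collect like terms; reduce coefficients mod 5:
x^0: 1·3 = 3 ≡ 3 (mod 5)
x^1: 1·2 + 3·3 = 11 ≡ 1 (mod 5)
x^2: 3·2 = 6 ≡ 1 (mod 5)
Result: 3 + x + x^2

f · g = 3 + x + x^2


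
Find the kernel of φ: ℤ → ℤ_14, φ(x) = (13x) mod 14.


Kernel = preimage of identity
ker(φ) = {x ∈ ℤ : 13x ≡ 0 (mod 14)}. gcd(13,14) = 1, so 13x ≡ 0 (mod 14) ⟺ x ≡ 0 (mod 14/1 = 14). Hence ker(φ) = 14ℤ

ker(φ) = 14ℤ


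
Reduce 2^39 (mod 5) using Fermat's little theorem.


Fermat's little theorem: if p is prime and gcd(a,p)=1, then a^(p-1) ≡ 1 (mod p)
p = 5 is prime, gcd(2,5) = 1
Reduce exponent: 39 mod 4 = 3
So 2^39 ≡ 2^3 (mod 5)
2^3 mod 5 = 3

2^39 ≡ 3 (mod 5)


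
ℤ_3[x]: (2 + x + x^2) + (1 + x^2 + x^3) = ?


Add coefficients mod 3:
x^0: 2 + 1 = 0 (mod 3)
x^1: 1 + 0 = 1 (mod 3)
x^2: 1 + 1 = 2 (mod 3)
x^3: 0 + 1 = 1 (mod 3)
Result: x + 2x^2 + x^3

f + g = x + 2x^2 + x^3


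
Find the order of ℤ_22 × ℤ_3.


|A × B| = |A| · |B|
|ℤ_22 × ℤ_3| = 22 × 3 = 66

|ℤ_22 × ℤ_3| = 66


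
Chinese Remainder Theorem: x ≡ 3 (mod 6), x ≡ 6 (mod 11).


m₁ = 6, m₂ = 11, gcd = 1, so CRT applies. M = m₁·m₂ = 66
Let M₁ = M/m₁ = 11, M₂ = M/m₂ = 6
Find y₁ ≡ M₁⁻¹ (mod m₁): 11⁻¹ ≡ 5 (mod 6)
Find y₂ ≡ M₂⁻¹ (mod m₂): 6⁻¹ ≡ 2 (mod 11)
x = a₁·M₁·y₁ + a₂·M₂·y₂ = 3·11·5 + 6·6·2 = 237
Reduce mod 66: x ≡ 39
Check: 39 mod 6 = 3 ✓, 39 mod 11 = 6 ✓

x ≡ 39 (mod 66)


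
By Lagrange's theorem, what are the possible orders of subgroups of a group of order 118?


Lagrange's theorem: |H| divides |G|
|G| = 118
Divisors of 118: 1, 2, 59, 118

Possible subgroup orders: {1, 2, 59, 118}


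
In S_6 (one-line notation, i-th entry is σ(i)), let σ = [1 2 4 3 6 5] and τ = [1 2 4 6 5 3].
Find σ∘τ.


σ∘τ: apply τ first, then σ
1 →τ 1 →σ 1
2 →τ 2 →σ 2
3 →τ 4 →σ 3
4 →τ 6 →σ 5
5 →τ 5 →σ 6
6 →τ 3 →σ 4

σ∘τ = [1 2 3 5 6 4]


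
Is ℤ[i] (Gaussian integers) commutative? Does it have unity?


ℤ[i] is a commutative integral domain with unity 1 (in fact a Euclidean domain)
Commutative: Yes
Integral domain: Yes
Has unity: Yes

ℤ[i] (Gaussian integers): Commutative=Yes, Unity=Yes


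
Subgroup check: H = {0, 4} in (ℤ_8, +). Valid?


Subgroup test for H = {0, 4} in (ℤ_8, +):
(1) 0 ∈ H? Yes
(2) Closure: for all a,b ∈ H, (a+b) mod 8 ∈ H? Yes
(3) Inverses: for all a ∈ H, -a mod 8 ∈ H? Yes

Yes, H is a subgroup of ℤ_8


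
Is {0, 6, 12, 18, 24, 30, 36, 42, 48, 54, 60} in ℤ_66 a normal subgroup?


H = {0, 6, 12, 18, 24, 30, 36, 42, 48, 54, 60} in ℤ_66
ℤ_66 is abelian; every subgroup of an abelian group is normal

Yes, normal subgroup


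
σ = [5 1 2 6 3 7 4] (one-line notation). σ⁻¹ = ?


To find σ⁻¹, swap domain and range:
σ(1) = 5 → σ⁻¹(5) = 1
σ(2) = 1 → σ⁻¹(1) = 2
σ(3) = 2 → σ⁻¹(2) = 3
σ(4) = 6 → σ⁻¹(6) = 4
σ(5) = 3 → σ⁻¹(3) = 5
σ(6) = 7 → σ⁻¹(7) = 6
σ(7) = 4 → σ⁻¹(4) = 7

σ⁻¹ = [2 3 5 7 1 4 6]


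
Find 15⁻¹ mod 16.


Use the extended Euclidean algorithm to write 1 = 15·s + 16·t; then s mod 16 is the inverse.
Euclidean algorithm:
  15 = 0·16 + 15
  16 = 1·15 + 1
  15 = 15·1 + 0
gcd(15,16) = 1
Back-substitution gives: 15·(-1) + 16·(1) = 1
So 15⁻¹ ≡ -1 ≡ 15 (mod 16)
Check: 15 × 15 = 225 ≡ 1 (mod 16) ✓

15⁻¹ ≡ 15 (mod 16)


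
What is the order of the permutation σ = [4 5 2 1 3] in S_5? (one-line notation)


Cycle decomposition: (1 4) (2 5 3)
Cycle lengths: 2, 3
Order = lcm(2, 3) = 6

ord(σ) = 6


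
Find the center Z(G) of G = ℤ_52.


Z(G) = {g ∈ G | gx = xg for all x ∈ G}
ℤ_52 is abelian, so Z(G) = G

Z(ℤ_52) = ℤ_52


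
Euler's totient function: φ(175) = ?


Factor n: 175 = 5^2 × 7
φ(n) = n · ∏(1 - 1/p) over distinct primes p | n
φ(175) = 175 · (1 - 1/5) · (1 - 1/7) = 120

φ(175) = 120


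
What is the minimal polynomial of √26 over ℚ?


√26 satisfies x² - 26 = 0, irreducible over ℚ since 26 is squarefree

Minimal polynomial: x² - 26


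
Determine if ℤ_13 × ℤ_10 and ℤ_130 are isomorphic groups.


Comparing ℤ_13 × ℤ_10 and ℤ_130:
gcd(13,10) = 1, so ℤ_13 × ℤ_10 ≅ ℤ_130 (CRT)

Yes, ℤ_13 × ℤ_10 ≅ ℤ_130


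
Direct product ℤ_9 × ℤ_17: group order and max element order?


|ℤ_9 × ℤ_17| = 9 × 17 = 153
Max element order = lcm(9,17) = 153
Cyclic? Yes (gcd=1)

|ℤ_9×ℤ_17| = 153, max element order = 153


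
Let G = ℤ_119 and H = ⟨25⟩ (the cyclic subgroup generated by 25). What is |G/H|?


|⟨25⟩| = n / gcd(25, 119) = 119 / 1 = 119
H is normal (ℤ_119 is abelian).
|G/H| = |G| / |H| = 119 / 119 = 1

|G/H| = 1


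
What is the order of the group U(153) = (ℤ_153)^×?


U(n) is the group of units mod n; |U(n)| = φ(n)
|U(153)| = φ(153) = 96

|U(153) = (ℤ_153)^×| = 96


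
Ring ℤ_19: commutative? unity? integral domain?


ℤ_19 is a commutative ring with unity 1; 19 is prime, so ℤ_19 is a field (hence an integral domain)
Commutative: Yes
Integral domain: Yes
Has unity: Yes

ℤ_19: Commutative=Yes, Unity=Yes


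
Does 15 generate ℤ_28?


g generates ℤ_n iff gcd(g, n) = 1
gcd(15, 28) = 1
Since gcd = 1, 15 is a generator.

Yes, 15 generates ℤ_28


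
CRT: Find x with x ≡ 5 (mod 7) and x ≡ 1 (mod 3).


m₁ = 7, m₂ = 3, gcd = 1, so CRT applies. M = m₁·m₂ = 21
Let M₁ = M/m₁ = 3, M₂ = M/m₂ = 7
Find y₁ ≡ M₁⁻¹ (mod m₁): 3⁻¹ ≡ 5 (mod 7)
Find y₂ ≡ M₂⁻¹ (mod m₂): 7⁻¹ ≡ 1 (mod 3)
x = a₁·M₁·y₁ + a₂·M₂·y₂ = 5·3·5 + 1·7·1 = 82
Reduce mod 21: x ≡ 19
Check: 19 mod 7 = 5 ✓, 19 mod 3 = 1 ✓

x ≡ 19 (mod 21)


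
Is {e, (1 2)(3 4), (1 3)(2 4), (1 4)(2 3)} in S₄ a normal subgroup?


H = {e, (1 2)(3 4), (1 3)(2 4), (1 4)(2 3)} in S₄
This is the Klein four-group V₄; it is normal in S₄ (it is a union of conjugacy classes)

Yes, normal subgroup


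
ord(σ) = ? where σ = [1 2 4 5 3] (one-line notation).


Cycle decomposition: (3 4 5)
Cycle lengths: 3
Order = lcm(3) = 3

ord(σ) = 3


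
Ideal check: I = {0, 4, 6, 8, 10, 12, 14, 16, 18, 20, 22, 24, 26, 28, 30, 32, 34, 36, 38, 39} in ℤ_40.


Check ideal conditions for I = {0, 4, 6, 8, 10, 12, 14, 16, 18, 20, 22, 24, 26, 28, 30, 32, 34, 36, 38, 39} in ℤ_40:
(1) I is an additive subgroup? No
(2) For r ∈ ℤ_40 and a ∈ I: r·a ∈ I? No  [counterexample: r=3, a=14, r·a mod 40 = 2 ∉ I]

No, I is not an ideal of ℤ_40


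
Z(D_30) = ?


Z(G) = {g ∈ G | gx = xg for all x ∈ G}
For even n, Z(D_n) = {e, r^(n/2)}: the 180° rotation r^15 commutes with every reflection and rotation

Z(D_30) = {e, r^15}


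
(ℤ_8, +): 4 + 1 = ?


Operation: addition mod 8
4 + 1 = (a + b) mod 8 with a = 4, b = 1

4 + 1 = 5


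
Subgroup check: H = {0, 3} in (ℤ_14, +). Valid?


Subgroup test for H = {0, 3} in (ℤ_14, +):
(1) 0 ∈ H? Yes
(2) Closure: for all a,b ∈ H, (a+b) mod 14 ∈ H? No  [counterexample: 3 + 3 = 6 ∉ H]
(3) Inverses: for all a ∈ H, -a mod 14 ∈ H? No

No, H is not a subgroup of ℤ_14


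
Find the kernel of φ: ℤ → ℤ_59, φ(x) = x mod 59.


Kernel = preimage of identity
ker(φ) = {x ∈ ℤ : x ≡ 0 (mod 59)} = 59ℤ = {0, ±59, ±118, ...}

ker(φ) = 59ℤ


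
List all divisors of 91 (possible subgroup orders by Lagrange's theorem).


Lagrange's theorem: |H| divides |G|
|G| = 91
Divisors of 91: 1, 7, 13, 91

Possible subgroup orders: {1, 7, 13, 91}


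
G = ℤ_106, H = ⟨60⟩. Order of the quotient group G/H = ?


|⟨60⟩| = n / gcd(60, 106) = 106 / 2 = 53
H is normal (ℤ_106 is abelian).
|G/H| = |G| / |H| = 106 / 53 = 2

|G/H| = 2


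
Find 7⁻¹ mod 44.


Use the extended Euclidean algorithm to write 1 = 7·s + 44·t; then s mod 44 is the inverse.
Euclidean algorithm:
  7 = 0·44 + 7
  44 = 6·7 + 2
  7 = 3·2 + 1
  2 = 2·1 + 0
gcd(7,44) = 1
Back-substitution gives: 7·(19) + 44·(-3) = 1
So 7⁻¹ ≡ 19 ≡ 19 (mod 44)
Check: 7 × 19 = 133 ≡ 1 (mod 44) ✓

7⁻¹ ≡ 19 (mod 44)


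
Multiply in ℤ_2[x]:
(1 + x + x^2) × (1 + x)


Expand and collect like terms; reduce coefficients mod 2:
x^0: 1·1 = 1 ≡ 1 (mod 2)
x^1: 1·1 + 1·1 = 2 ≡ 0 (mod 2)
x^2: 1·1 + 1·1 = 2 ≡ 0 (mod 2)
x^3: 1·1 = 1 ≡ 1 (mod 2)
Result: 1 + x^3

f · g = 1 + x^3


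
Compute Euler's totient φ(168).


Factor n: 168 = 2^3 × 3 × 7
φ(n) = n · ∏(1 - 1/p) over distinct primes p | n
φ(168) = 168 · (1 - 1/2) · (1 - 1/3) · (1 - 1/7) = 48

φ(168) = 48


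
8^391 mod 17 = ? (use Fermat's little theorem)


Fermat's little theorem: if p is prime and gcd(a,p)=1, then a^(p-1) ≡ 1 (mod p)
p = 17 is prime, gcd(8,17) = 1
Reduce exponent: 391 mod 16 = 7
So 8^391 ≡ 8^7 (mod 17)
8^7 mod 17 = 15

8^391 ≡ 15 (mod 17)


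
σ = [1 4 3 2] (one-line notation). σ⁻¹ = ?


To find σ⁻¹, swap domain and range:
σ(1) = 1 → σ⁻¹(1) = 1
σ(2) = 4 → σ⁻¹(4) = 2
σ(3) = 3 → σ⁻¹(3) = 3
σ(4) = 2 → σ⁻¹(2) = 4

σ⁻¹ = [1 4 3 2]


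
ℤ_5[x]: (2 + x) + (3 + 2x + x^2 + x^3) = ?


Add coefficients mod 5:
x^0: 2 + 3 = 0 (mod 5)
x^1: 1 + 2 = 3 (mod 5)
x^2: 0 + 1 = 1 (mod 5)
x^3: 0 + 1 = 1 (mod 5)
Result: 3x + x^2 + x^3

f + g = 3x + x^2 + x^3


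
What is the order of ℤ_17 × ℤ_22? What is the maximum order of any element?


|ℤ_17 × ℤ_22| = 17 × 22 = 374
Max element order = lcm(17,22) = 374
Cyclic? Yes (gcd=1)

|ℤ_17×ℤ_22| = 374, max element order = 374


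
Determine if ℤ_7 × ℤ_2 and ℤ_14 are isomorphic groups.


Comparing ℤ_7 × ℤ_2 and ℤ_14:
gcd(7,2) = 1, so ℤ_7 × ℤ_2 ≅ ℤ_14 (CRT)

Yes, ℤ_7 × ℤ_2 ≅ ℤ_14


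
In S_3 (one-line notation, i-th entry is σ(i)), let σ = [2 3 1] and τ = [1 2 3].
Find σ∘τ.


σ∘τ: apply τ first, then σ
1 →τ 1 →σ 2
2 →τ 2 →σ 3
3 →τ 3 →σ 1

σ∘τ = [2 3 1]


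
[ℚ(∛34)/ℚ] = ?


∛34 has minimal polynomial x³ - 34 (irreducible over ℚ since 34 is not a perfect cube)

[ℚ(∛34)/ℚ] = 3


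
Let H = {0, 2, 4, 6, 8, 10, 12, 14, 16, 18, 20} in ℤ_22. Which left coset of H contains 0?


0 + H = {0 + h (mod 22) : h ∈ H}
0+0=0, 0+2=2, 0+4=4, 0+6=6, 0+8=8, 0+10=10, 0+12=12, 0+14=14, 0+16=16, 0+18=18, 0+20=20

0 + H = {0, 2, 4, 6, 8, 10, 12, 14, 16, 18, 20}


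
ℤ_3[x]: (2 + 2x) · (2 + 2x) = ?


Expand and collect like terms; reduce coefficients mod 3:
x^0: 2·2 = 4 ≡ 1 (mod 3)
x^1: 2·2 + 2·2 = 8 ≡ 2 (mod 3)
x^2: 2·2 = 4 ≡ 1 (mod 3)
Result: 1 + 2x + x^2

f · g = 1 + 2x + x^2


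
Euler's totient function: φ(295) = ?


Factor n: 295 = 5 × 59
φ(n) = n · ∏(1 - 1/p) over distinct primes p | n
φ(295) = 295 · (1 - 1/5) · (1 - 1/59) = 232

φ(295) = 232


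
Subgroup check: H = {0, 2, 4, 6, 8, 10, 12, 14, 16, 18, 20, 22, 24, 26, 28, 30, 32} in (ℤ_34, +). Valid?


Subgroup test for H = {0, 2, 4, 6, 8, 10, 12, 14, 16, 18, 20, 22, 24, 26, 28, 30, 32} in (ℤ_34, +):
(1) 0 ∈ H? Yes
(2) Closure: for all a,b ∈ H, (a+b) mod 34 ∈ H? Yes
(3) Inverses: for all a ∈ H, -a mod 34 ∈ H? Yes

Yes, H is a subgroup of ℤ_34


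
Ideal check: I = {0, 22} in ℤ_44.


Check ideal conditions for I = {0, 22} in ℤ_44:
(1) I is an additive subgroup? Yes
(2) For r ∈ ℤ_44 and a ∈ I: r·a ∈ I? Yes

Yes, I is an ideal of ℤ_44


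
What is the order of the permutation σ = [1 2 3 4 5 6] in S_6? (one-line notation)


Cycle decomposition: identity (all elements fixed)
Order = 1 (identity has order 1)

ord(σ) = 1


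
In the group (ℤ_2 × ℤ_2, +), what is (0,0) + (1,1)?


Operation: componentwise addition mod (2, 2)
(0,0) + (1,1) = ((a₁+b₁) mod 2, (a₂+b₂) mod 2) with a = (0,0), b = (1,1)

(0,0) + (1,1) = (1,1)


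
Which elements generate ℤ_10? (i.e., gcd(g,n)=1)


g generates ℤ_n iff gcd(g,n) = 1
Checking each g ∈ {1,...,9}:
gcd(1,10) = 1
gcd(2,10) = 2
gcd(3,10) = 1
gcd(4,10) = 2
gcd(5,10) = 5
gcd(6,10) = 2
gcd(7,10) = 1
gcd(8,10) = 2
gcd(9,10) = 1
Generators: {1, 3, 7, 9}
Number of generators = φ(10) = 4

Generators of ℤ_10 = {1, 3, 7, 9}


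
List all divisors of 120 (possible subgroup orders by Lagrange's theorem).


Lagrange's theorem: |H| divides |G|
|G| = 120
Divisors of 120: 1, 2, 3, 4, 5, 6, 8, 10, 12, 15, 20, 24, 30, 40, 60, 120

Possible subgroup orders: {1, 2, 3, 4, 5, 6, 8, 10, 12, 15, 20, 24, 30, 40, 60, 120}


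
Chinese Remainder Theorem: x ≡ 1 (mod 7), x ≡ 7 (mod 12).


m₁ = 7, m₂ = 12, gcd = 1, so CRT applies. M = m₁·m₂ = 84
Let M₁ = M/m₁ = 12, M₂ = M/m₂ = 7
Find y₁ ≡ M₁⁻¹ (mod m₁): 12⁻¹ ≡ 3 (mod 7)
Find y₂ ≡ M₂⁻¹ (mod m₂): 7⁻¹ ≡ 7 (mod 12)
x = a₁·M₁·y₁ + a₂·M₂·y₂ = 1·12·3 + 7·7·7 = 379
Reduce mod 84: x ≡ 43
Check: 43 mod 7 = 1 ✓, 43 mod 12 = 7 ✓

x ≡ 43 (mod 84)


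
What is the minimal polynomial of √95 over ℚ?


√95 satisfies x² - 95 = 0, irreducible over ℚ since 95 is squarefree

Minimal polynomial: x² - 95


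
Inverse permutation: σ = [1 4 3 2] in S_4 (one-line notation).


To find σ⁻¹, swap domain and range:
σ(1) = 1 → σ⁻¹(1) = 1
σ(2) = 4 → σ⁻¹(4) = 2
σ(3) = 3 → σ⁻¹(3) = 3
σ(4) = 2 → σ⁻¹(2) = 4

σ⁻¹ = [1 4 3 2]


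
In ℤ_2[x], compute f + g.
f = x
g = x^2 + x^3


Add coefficients mod 2:
x^0: 0 + 0 = 0 (mod 2)
x^1: 1 + 0 = 1 (mod 2)
x^2: 0 + 1 = 1 (mod 2)
x^3: 0 + 1 = 1 (mod 2)
Result: x + x^2 + x^3

f + g = x + x^2 + x^3


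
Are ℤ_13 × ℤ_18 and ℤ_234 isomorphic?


Comparing ℤ_13 × ℤ_18 and ℤ_234:
gcd(13,18) = 1, so ℤ_13 × ℤ_18 ≅ ℤ_234 (CRT)

Yes, ℤ_13 × ℤ_18 ≅ ℤ_234


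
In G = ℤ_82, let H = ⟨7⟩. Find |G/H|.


|⟨7⟩| = n / gcd(7, 82) = 82 / 1 = 82
H is normal (ℤ_82 is abelian).
|G/H| = |G| / |H| = 82 / 82 = 1

|G/H| = 1


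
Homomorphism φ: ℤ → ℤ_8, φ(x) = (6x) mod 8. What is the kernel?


Kernel = preimage of identity
ker(φ) = {x ∈ ℤ : 6x ≡ 0 (mod 8)}. gcd(6,8) = 2, so 6x ≡ 0 (mod 8) ⟺ x ≡ 0 (mod 8/2 = 4). Hence ker(φ) = 4ℤ

ker(φ) = 4ℤ


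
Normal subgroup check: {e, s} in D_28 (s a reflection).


H = {e, s} in D_28 (s a reflection)
r·s·r⁻¹ = sr⁻² ≠ s for n ≥ 3, so {e, s} is not closed under conjugation

No, not a normal subgroup


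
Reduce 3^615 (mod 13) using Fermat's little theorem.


Fermat's little theorem: if p is prime and gcd(a,p)=1, then a^(p-1) ≡ 1 (mod p)
p = 13 is prime, gcd(3,13) = 1
Reduce exponent: 615 mod 12 = 3
So 3^615 ≡ 3^3 (mod 13)
3^3 mod 13 = 1

3^615 ≡ 1 (mod 13)


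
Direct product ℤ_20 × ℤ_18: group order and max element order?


|ℤ_20 × ℤ_18| = 20 × 18 = 360
Max element order = lcm(20,18) = 180
Cyclic? No (gcd=2)

|ℤ_20×ℤ_18| = 360, max element order = 180


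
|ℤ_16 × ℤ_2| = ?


|A × B| = |A| · |B|
|ℤ_16 × ℤ_2| = 16 × 2 = 32

|ℤ_16 × ℤ_2| = 32


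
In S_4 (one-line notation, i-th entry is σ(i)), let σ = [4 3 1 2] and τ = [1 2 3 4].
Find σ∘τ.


σ∘τ: apply τ first, then σ
1 →τ 1 →σ 4
2 →τ 2 →σ 3
3 →τ 3 →σ 1
4 →τ 4 →σ 2

σ∘τ = [4 3 1 2]


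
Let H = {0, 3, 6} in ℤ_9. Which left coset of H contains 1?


1 + H = {1 + h (mod 9) : h ∈ H}
1+0=1, 1+3=4, 1+6=7

1 + H = {1, 4, 7}


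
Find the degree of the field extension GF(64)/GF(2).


GF(64) = GF(2^6), so the extension degree is 6

[GF(64)/GF(2)] = 6


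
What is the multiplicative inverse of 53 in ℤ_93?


Use the extended Euclidean algorithm to write 1 = 53·s + 93·t; then s mod 93 is the inverse.
Euclidean algorithm:
  53 = 0·93 + 53
  93 = 1·53 + 40
  53 = 1·40 + 13
  40 = 3·13 + 1
  13 = 13·1 + 0
gcd(53,93) = 1
Back-substitution gives: 53·(-7) + 93·(4) = 1
So 53⁻¹ ≡ -7 ≡ 86 (mod 93)
Check: 53 × 86 = 4558 ≡ 1 (mod 93) ✓

53⁻¹ ≡ 86 (mod 93)


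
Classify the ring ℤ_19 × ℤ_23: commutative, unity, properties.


Direct product ring; commutative with unity (1,1); but (1,0)·(0,1) = (0,0) gives zero divisors, so not an integral domain
Commutative: Yes
Integral domain: No
Has unity: Yes

ℤ_19 × ℤ_23: Commutative=Yes, Unity=Yes


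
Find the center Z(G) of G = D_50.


Z(G) = {g ∈ G | gx = xg for all x ∈ G}
For even n, Z(D_n) = {e, r^(n/2)}: the 180° rotation r^25 commutes with every reflection and rotation

Z(D_50) = {e, r^25}


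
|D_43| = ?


|D_n| = 2n (n rotations and n reflections)
|D_43| = 2×43 = 86

|D_43| = 86


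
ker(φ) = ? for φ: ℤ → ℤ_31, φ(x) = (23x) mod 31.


Kernel = preimage of identity
ker(φ) = {x ∈ ℤ : 23x ≡ 0 (mod 31)}. gcd(23,31) = 1, so 23x ≡ 0 (mod 31) ⟺ x ≡ 0 (mod 31/1 = 31). Hence ker(φ) = 31ℤ

ker(φ) = 31ℤ


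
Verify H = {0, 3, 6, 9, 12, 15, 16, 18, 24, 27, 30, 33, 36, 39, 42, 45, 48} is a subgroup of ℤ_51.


Subgroup test for H = {0, 3, 6, 9, 12, 15, 16, 18, 24, 27, 30, 33, 36, 39, 42, 45, 48} in (ℤ_51, +):
(1) 0 ∈ H? Yes
(2) Closure: for all a,b ∈ H, (a+b) mod 51 ∈ H? No  [counterexample: 3 + 16 = 19 ∉ H]
(3) Inverses: for all a ∈ H, -a mod 51 ∈ H? No

No, H is not a subgroup of ℤ_51


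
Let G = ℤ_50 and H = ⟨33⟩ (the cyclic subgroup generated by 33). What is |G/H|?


|⟨33⟩| = n / gcd(33, 50) = 50 / 1 = 50
H is normal (ℤ_50 is abelian).
|G/H| = |G| / |H| = 50 / 50 = 1

|G/H| = 1


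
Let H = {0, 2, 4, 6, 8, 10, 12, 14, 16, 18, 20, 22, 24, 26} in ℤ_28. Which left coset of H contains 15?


15 + H = {15 + h (mod 28) : h ∈ H}
15+0=15, 15+2=17, 15+4=19, 15+6=21, 15+8=23, 15+10=25, 15+12=27, 15+14=1, 15+16=3, 15+18=5, 15+20=7, 15+22=9, 15+24=11, 15+26=13
15 + H = {1, 3, 5, 7, 9, 11, 13, 15, 17, 19, 21, 23, 25, 27} = 1 + H

15 + H = {1, 3, 5, 7, 9, 11, 13, 15, 17, 19, 21, 23, 25, 27}


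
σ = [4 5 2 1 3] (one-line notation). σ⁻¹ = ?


To find σ⁻¹, swap domain and range:
σ(1) = 4 → σ⁻¹(4) = 1
σ(2) = 5 → σ⁻¹(5) = 2
σ(3) = 2 → σ⁻¹(2) = 3
σ(4) = 1 → σ⁻¹(1) = 4
σ(5) = 3 → σ⁻¹(3) = 5

σ⁻¹ = [4 3 5 1 2]


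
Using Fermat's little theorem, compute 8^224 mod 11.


Fermat's little theorem: if p is prime and gcd(a,p)=1, then a^(p-1) ≡ 1 (mod p)
p = 11 is prime, gcd(8,11) = 1
Reduce exponent: 224 mod 10 = 4
So 8^224 ≡ 8^4 (mod 11)
8^4 mod 11 = 4

8^224 ≡ 4 (mod 11)


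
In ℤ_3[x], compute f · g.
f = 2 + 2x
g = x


Expand and collect like terms; reduce coefficients mod 3:
x^0: 2·0 = 0 ≡ 0 (mod 3)
x^1: 2·1 + 2·0 = 2 ≡ 2 (mod 3)
x^2: 2·1 = 2 ≡ 2 (mod 3)
Result: 2x + 2x^2

f · g = 2x + 2x^2


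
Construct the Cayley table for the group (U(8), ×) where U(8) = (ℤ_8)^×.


Elements: {1, 3, 5, 7}
Operation: multiplication mod 8
Entry (a, b) = (a × b) mod 8

Cayley table:
  | 1 | 3 | 5 | 7
1 | 1 | 3 | 5 | 7
3 | 3 | 1 | 7 | 5
5 | 5 | 7 | 1 | 3
7 | 7 | 5 | 3 | 1


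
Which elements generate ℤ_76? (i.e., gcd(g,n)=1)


g generates ℤ_n iff gcd(g,n) = 1
Prime factors of 76: 2, 19
Generators are g ∈ {1,...,75} not divisible by any of these primes.
Generators: {1, 3, 5, 7, 9, 11, 13, 15, 17, 21, 23, 25, 27, 29, 31, 33, 35, 37, 39, 41, 43, 45, 47, 49, 51, 53, 55, 59, 61, 63, 65, 67, 69, 71, 73, 75}
Number of generators = φ(76) = 36

Generators of ℤ_76 = {1, 3, 5, 7, 9, 11, 13, 15, 17, 21, 23, 25, 27, 29, 31, 33, 35, 37, 39, 41, 43, 45, 47, 49, 51, 53, 55, 59, 61, 63, 65, 67, 69, 71, 73, 75}


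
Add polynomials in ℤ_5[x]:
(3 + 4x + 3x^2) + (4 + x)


Add coefficients mod 5:
x^0: 3 + 4 = 2 (mod 5)
x^1: 4 + 1 = 0 (mod 5)
x^2: 3 + 0 = 3 (mod 5)
Result: 2 + 3x^2

f + g = 2 + 3x^2


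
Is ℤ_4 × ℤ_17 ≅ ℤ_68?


Comparing ℤ_4 × ℤ_17 and ℤ_68:
gcd(4,17) = 1, so ℤ_4 × ℤ_17 ≅ ℤ_68 (CRT)

Yes, ℤ_4 × ℤ_17 ≅ ℤ_68


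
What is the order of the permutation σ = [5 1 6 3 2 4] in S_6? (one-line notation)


Cycle decomposition: (1 5 2) (3 6 4)
Cycle lengths: 3, 3
Order = lcm(3, 3) = 3

ord(σ) = 3


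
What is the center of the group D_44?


Z(G) = {g ∈ G | gx = xg for all x ∈ G}
For even n, Z(D_n) = {e, r^(n/2)}: the 180° rotation r^22 commutes with every reflection and rotation

Z(D_44) = {e, r^22}


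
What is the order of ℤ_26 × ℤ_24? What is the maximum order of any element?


|ℤ_26 × ℤ_24| = 26 × 24 = 624
Max element order = lcm(26,24) = 312
Cyclic? No (gcd=2)

|ℤ_26×ℤ_24| = 624, max element order = 312


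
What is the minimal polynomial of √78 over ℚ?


√78 satisfies x² - 78 = 0, irreducible over ℚ since 78 is squarefree

Minimal polynomial: x² - 78


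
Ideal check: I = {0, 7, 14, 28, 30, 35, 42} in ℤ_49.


Check ideal conditions for I = {0, 7, 14, 28, 30, 35, 42} in ℤ_49:
(1) I is an additive subgroup? No
(2) For r ∈ ℤ_49 and a ∈ I: r·a ∈ I? No  [counterexample: r=2, a=30, r·a mod 49 = 11 ∉ I]

No, I is not an ideal of ℤ_49


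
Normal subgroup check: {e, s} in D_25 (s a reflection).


H = {e, s} in D_25 (s a reflection)
r·s·r⁻¹ = sr⁻² ≠ s for n ≥ 3, so {e, s} is not closed under conjugation

No, not a normal subgroup


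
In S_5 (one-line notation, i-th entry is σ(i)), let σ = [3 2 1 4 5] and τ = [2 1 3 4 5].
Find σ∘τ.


σ∘τ: apply τ first, then σ
1 →τ 2 →σ 2
2 →τ 1 →σ 3
3 →τ 3 →σ 1
4 →τ 4 →σ 4
5 →τ 5 →σ 5

σ∘τ = [2 3 1 4 5]


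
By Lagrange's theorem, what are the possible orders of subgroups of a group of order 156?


Lagrange's theorem: |H| divides |G|
|G| = 156
Divisors of 156: 1, 2, 3, 4, 6, 12, 13, 26, 39, 52, 78, 156

Possible subgroup orders: {1, 2, 3, 4, 6, 12, 13, 26, 39, 52, 78, 156}


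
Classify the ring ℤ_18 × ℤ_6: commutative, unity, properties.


Direct product ring; commutative with unity (1,1); but (1,0)·(0,1) = (0,0) gives zero divisors, so not an integral domain
Commutative: Yes
Integral domain: No
Has unity: Yes

ℤ_18 × ℤ_6: Commutative=Yes, Unity=Yes


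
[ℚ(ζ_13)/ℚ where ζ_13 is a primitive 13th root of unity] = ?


[ℚ(ζ_n):ℚ] = deg Φ_n(x) = φ(n). Here φ(13) = 12

[ℚ(ζ_13)/ℚ where ζ_13 is a primitive 13th root of unity] = 12


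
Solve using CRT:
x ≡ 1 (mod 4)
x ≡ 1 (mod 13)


m₁ = 4, m₂ = 13, gcd = 1, so CRT applies. M = m₁·m₂ = 52
Let M₁ = M/m₁ = 13, M₂ = M/m₂ = 4
Find y₁ ≡ M₁⁻¹ (mod m₁): 13⁻¹ ≡ 1 (mod 4)
Find y₂ ≡ M₂⁻¹ (mod m₂): 4⁻¹ ≡ 10 (mod 13)
x = a₁·M₁·y₁ + a₂·M₂·y₂ = 1·13·1 + 1·4·10 = 53
Reduce mod 52: x ≡ 1
Check: 1 mod 4 = 1 ✓, 1 mod 13 = 1 ✓

x ≡ 1 (mod 52)
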